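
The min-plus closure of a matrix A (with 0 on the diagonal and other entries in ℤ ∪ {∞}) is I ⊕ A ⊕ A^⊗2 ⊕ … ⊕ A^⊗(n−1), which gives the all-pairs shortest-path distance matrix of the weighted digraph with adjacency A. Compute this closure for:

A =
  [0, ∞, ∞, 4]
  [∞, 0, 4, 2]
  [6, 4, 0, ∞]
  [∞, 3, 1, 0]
Closure =
  [0, 7, 5, 4]
  [9, 0, 3, 2]
  [6, 4, 0, 6]
  [7, 3, 1, 0]

This is the Floyd-Warshall all-pairs shortest-path computation. For each intermediate vertex k = 0, 1, …, 3, update dist[i][j] ← min(dist[i][j], dist[i][k] + dist[k][j]). The final matrix gives, for each (i, j), the minimum total weight of any directed path from i to j (possibly empty when i = j).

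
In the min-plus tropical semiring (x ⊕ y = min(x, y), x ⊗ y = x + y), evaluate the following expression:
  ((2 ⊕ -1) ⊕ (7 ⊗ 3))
((2 ⊕ -1) ⊕ (7 ⊗ 3)) = -1

Expand innermost to outermost. Recall ⊕ takes the minimum of its arguments and ⊗ takes their sum. Working out the expression ((2 ⊕ -1) ⊕ (7 ⊗ 3)) gives -1.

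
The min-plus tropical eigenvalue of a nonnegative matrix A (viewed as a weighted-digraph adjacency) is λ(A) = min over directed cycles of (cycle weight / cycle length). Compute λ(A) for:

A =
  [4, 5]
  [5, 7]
λ(A) = 4

Enumerate directed cycles and compute their means (weight / length). Sample:
  cycle 0 → 0: weight = 4, length = 1, mean = 4/1 ≈ 4.000
  cycle 1 → 1: weight = 7, length = 1, mean = 7/1 ≈ 7.000
  cycle 0 → 1 → 0: weight = 10, length = 2, mean = 10/2 ≈ 5.000
  cycle 1 → 0 → 1: weight = 10, length = 2, mean = 10/2 ≈ 5.000
Minimum mean = 4.000, attained e.g. along the cycle 0 → 0 with weight 4 and length 1. So λ(A) = 4/1 = 4.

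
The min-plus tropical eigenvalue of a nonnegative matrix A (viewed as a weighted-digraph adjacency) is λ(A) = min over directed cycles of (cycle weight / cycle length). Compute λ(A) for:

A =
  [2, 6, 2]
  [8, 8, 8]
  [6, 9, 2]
λ(A) = 2

Enumerate directed cycles and compute their means (weight / length). Sample:
  cycle 0 → 0: weight = 2, length = 1, mean = 2/1 ≈ 2.000
  cycle 1 → 1: weight = 8, length = 1, mean = 8/1 ≈ 8.000
  cycle 2 → 2: weight = 2, length = 1, mean = 2/1 ≈ 2.000
  cycle 0 → 1 → 0: weight = 14, length = 2, mean = 14/2 ≈ 7.000
  cycle 0 → 2 → 0: weight = 8, length = 2, mean = 8/2 ≈ 4.000
  cycle 1 → 0 → 1: weight = 14, length = 2, mean = 14/2 ≈ 7.000
Minimum mean = 2.000, attained e.g. along the cycle 0 → 0 with weight 2 and length 1. So λ(A) = 2/1 = 2.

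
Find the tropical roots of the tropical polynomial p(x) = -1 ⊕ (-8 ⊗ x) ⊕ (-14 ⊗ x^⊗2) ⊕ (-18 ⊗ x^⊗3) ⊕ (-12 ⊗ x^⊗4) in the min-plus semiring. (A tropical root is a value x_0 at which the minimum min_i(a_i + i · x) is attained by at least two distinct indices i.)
Roots: {-6, 4, 6, 7}

Each tropical root is a break point of the lower envelope of the lines y = a_i + i · x (there are 5 lines, with slopes 0, 1, ..., 4). Only the lines that attain the minimum somewhere contribute to roots; other lines are dominated. Here the surviving (envelope) indices are i = 4, i = 3, i = 2, i = 1, i = 0.
Intersections between consecutive envelope lines give the roots: for adjacent envelope indices i < j the intersection is x = (a_i − a_j) / (j − i). Reading off the sorted break points: {-6, 4, 6, 7}.
Verification: at each break x_0, at least two indices attain the minimum of min_i(a_i + i · x_0).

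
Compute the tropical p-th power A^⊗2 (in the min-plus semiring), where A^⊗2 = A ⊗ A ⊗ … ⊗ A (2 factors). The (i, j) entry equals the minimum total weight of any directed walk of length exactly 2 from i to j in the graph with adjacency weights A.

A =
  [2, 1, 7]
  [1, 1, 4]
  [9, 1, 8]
A^⊗2 =
  [2, 2, 5]
  [2, 2, 5]
  [2, 2, 5]

Each entry (A^⊗2)_ij equals the minimum over all length-2 walks i = v_0 → v_1 → … → v_2 = j of Σ_t A[v_t][v_{t+1}]. For example, for (i, j) = (0, 2) we minimise over 3 possible intermediate vertex sequences; the minimum is 5, attained along the walk 0 → 1 → 2.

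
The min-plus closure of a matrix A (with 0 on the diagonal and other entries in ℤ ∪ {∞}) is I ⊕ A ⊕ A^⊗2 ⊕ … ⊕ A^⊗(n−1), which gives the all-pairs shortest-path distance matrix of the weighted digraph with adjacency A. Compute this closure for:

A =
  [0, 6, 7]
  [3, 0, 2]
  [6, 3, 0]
Closure =
  [0, 6, 7]
  [3, 0, 2]
  [6, 3, 0]

This is the Floyd-Warshall all-pairs shortest-path computation. For each intermediate vertex k = 0, 1, …, 2, update dist[i][j] ← min(dist[i][j], dist[i][k] + dist[k][j]). The final matrix gives, for each (i, j), the minimum total weight of any directed path from i to j (possibly empty when i = j).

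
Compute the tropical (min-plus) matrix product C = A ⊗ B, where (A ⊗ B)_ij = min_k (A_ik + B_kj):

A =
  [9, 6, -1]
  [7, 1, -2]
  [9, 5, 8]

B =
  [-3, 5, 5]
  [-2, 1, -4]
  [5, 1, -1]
A ⊗ B =
  [4, 0, -2]
  [-1, -1, -3]
  [3, 6, 1]

Apply the min-plus product entry-by-entry:
  C[0][0] = min over k of (A[0][0] + B[0][0] = 9 + -3 = 6, A[0][1] + B[1][0] = 6 + -2 = 4, A[0][2] + B[2][0] = -1 + 5 = 4) = 4 (attained at k = 1)
  C[0][1] = min over k of (A[0][0] + B[0][1] = 9 + 5 = 14, A[0][1] + B[1][1] = 6 + 1 = 7, A[0][2] + B[2][1] = -1 + 1 = 0) = 0 (attained at k = 2)
  C[0][2] = min over k of (A[0][0] + B[0][2] = 9 + 5 = 14, A[0][1] + B[1][2] = 6 + -4 = 2, A[0][2] + B[2][2] = -1 + -1 = -2) = -2 (attained at k = 2)
  C[1][0] = min over k of (A[1][0] + B[0][0] = 7 + -3 = 4, A[1][1] + B[1][0] = 1 + -2 = -1, A[1][2] + B[2][0] = -2 + 5 = 3) = -1 (attained at k = 1)
  C[1][1] = min over k of (A[1][0] + B[0][1] = 7 + 5 = 12, A[1][1] + B[1][1] = 1 + 1 = 2, A[1][2] + B[2][1] = -2 + 1 = -1) = -1 (attained at k = 2)
  C[1][2] = min over k of (A[1][0] + B[0][2] = 7 + 5 = 12, A[1][1] + B[1][2] = 1 + -4 = -3, A[1][2] + B[2][2] = -2 + -1 = -3) = -3 (attained at k = 1)
  C[2][0] = min over k of (A[2][0] + B[0][0] = 9 + -3 = 6, A[2][1] + B[1][0] = 5 + -2 = 3, A[2][2] + B[2][0] = 8 + 5 = 13) = 3 (attained at k = 1)
  C[2][1] = min over k of (A[2][0] + B[0][1] = 9 + 5 = 14, A[2][1] + B[1][1] = 5 + 1 = 6, A[2][2] + B[2][1] = 8 + 1 = 9) = 6 (attained at k = 1)
  C[2][2] = min over k of (A[2][0] + B[0][2] = 9 + 5 = 14, A[2][1] + B[1][2] = 5 + -4 = 1, A[2][2] + B[2][2] = 8 + -1 = 7) = 1 (attained at k = 1)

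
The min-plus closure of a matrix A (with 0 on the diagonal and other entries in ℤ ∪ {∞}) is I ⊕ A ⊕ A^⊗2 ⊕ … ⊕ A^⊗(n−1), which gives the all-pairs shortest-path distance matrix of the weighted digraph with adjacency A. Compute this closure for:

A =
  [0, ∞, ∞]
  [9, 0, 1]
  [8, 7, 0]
Closure =
  [0, ∞, ∞]
  [9, 0, 1]
  [8, 7, 0]

This is the Floyd-Warshall all-pairs shortest-path computation. For each intermediate vertex k = 0, 1, …, 2, update dist[i][j] ← min(dist[i][j], dist[i][k] + dist[k][j]). The final matrix gives, for each (i, j), the minimum total weight of any directed path from i to j (possibly empty when i = j).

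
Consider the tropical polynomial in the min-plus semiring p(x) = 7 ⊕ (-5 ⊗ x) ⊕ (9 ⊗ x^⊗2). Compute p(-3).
p(-3) = -8

A tropical monomial a ⊗ x^⊗i evaluates to a + i · x. Evaluating each term at x = -3:
  Term 0 contributes 7 + 0 · -3 = 7
  Term 1 contributes -5 + 1 · -3 = -8
  Term 2 contributes 9 + 2 · -3 = 3
p(-3) = ⊕ of these = min[7, -8, 3] = -8.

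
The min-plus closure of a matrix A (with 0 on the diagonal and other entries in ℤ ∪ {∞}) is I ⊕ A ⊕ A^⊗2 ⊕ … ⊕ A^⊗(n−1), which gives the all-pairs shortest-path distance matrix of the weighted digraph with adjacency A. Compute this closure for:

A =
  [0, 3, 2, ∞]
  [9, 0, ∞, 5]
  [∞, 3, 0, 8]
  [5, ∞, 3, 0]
Closure =
  [0, 3, 2, 8]
  [9, 0, 8, 5]
  [12, 3, 0, 8]
  [5, 6, 3, 0]

This is the Floyd-Warshall all-pairs shortest-path computation. For each intermediate vertex k = 0, 1, …, 3, update dist[i][j] ← min(dist[i][j], dist[i][k] + dist[k][j]). The final matrix gives, for each (i, j), the minimum total weight of any directed path from i to j (possibly empty when i = j).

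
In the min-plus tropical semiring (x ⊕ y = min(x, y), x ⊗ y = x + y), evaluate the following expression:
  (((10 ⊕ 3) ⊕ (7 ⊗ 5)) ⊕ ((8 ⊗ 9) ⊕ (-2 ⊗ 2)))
(((10 ⊕ 3) ⊕ (7 ⊗ 5)) ⊕ ((8 ⊗ 9) ⊕ (-2 ⊗ 2))) = 0

Expand innermost to outermost. Recall ⊕ takes the minimum of its arguments and ⊗ takes their sum. Working out the expression (((10 ⊕ 3) ⊕ (7 ⊗ 5)) ⊕ ((8 ⊗ 9) ⊕ (-2 ⊗ 2))) gives 0.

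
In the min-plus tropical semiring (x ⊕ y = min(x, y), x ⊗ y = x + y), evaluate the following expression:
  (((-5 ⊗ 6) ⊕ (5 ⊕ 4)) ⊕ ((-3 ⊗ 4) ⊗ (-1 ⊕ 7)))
(((-5 ⊗ 6) ⊕ (5 ⊕ 4)) ⊕ ((-3 ⊗ 4) ⊗ (-1 ⊕ 7))) = 0

Expand innermost to outermost. Recall ⊕ takes the minimum of its arguments and ⊗ takes their sum. Working out the expression (((-5 ⊗ 6) ⊕ (5 ⊕ 4)) ⊕ ((-3 ⊗ 4) ⊗ (-1 ⊕ 7))) gives 0.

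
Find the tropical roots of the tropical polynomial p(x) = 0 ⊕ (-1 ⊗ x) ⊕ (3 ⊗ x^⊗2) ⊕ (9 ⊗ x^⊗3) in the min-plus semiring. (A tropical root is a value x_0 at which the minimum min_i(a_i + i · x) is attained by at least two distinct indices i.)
Roots: {-6, -4, 1}

Each tropical root is a break point of the lower envelope of the lines y = a_i + i · x (there are 4 lines, with slopes 0, 1, ..., 3). Only the lines that attain the minimum somewhere contribute to roots; other lines are dominated. Here the surviving (envelope) indices are i = 3, i = 2, i = 1, i = 0.
Intersections between consecutive envelope lines give the roots: for adjacent envelope indices i < j the intersection is x = (a_i − a_j) / (j − i). Reading off the sorted break points: {-6, -4, 1}.
Verification: at each break x_0, at least two indices attain the minimum of min_i(a_i + i · x_0).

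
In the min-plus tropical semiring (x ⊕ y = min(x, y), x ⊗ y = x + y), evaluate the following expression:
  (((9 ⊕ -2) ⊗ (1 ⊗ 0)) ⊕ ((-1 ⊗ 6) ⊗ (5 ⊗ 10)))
(((9 ⊕ -2) ⊗ (1 ⊗ 0)) ⊕ ((-1 ⊗ 6) ⊗ (5 ⊗ 10))) = -1

Expand innermost to outermost. Recall ⊕ takes the minimum of its arguments and ⊗ takes their sum. Working out the expression (((9 ⊕ -2) ⊗ (1 ⊗ 0)) ⊕ ((-1 ⊗ 6) ⊗ (5 ⊗ 10))) gives -1.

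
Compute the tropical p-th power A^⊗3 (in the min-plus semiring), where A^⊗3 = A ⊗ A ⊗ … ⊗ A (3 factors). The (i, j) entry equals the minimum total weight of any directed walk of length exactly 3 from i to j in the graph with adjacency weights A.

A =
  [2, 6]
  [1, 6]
A^⊗3 =
  [6, 10]
  [5, 9]

Each entry (A^⊗3)_ij equals the minimum over all length-3 walks i = v_0 → v_1 → … → v_3 = j of Σ_t A[v_t][v_{t+1}]. For example, for (i, j) = (0, 1) we minimise over 4 possible intermediate vertex sequences; the minimum is 10, attained along the walk 0 → 0 → 0 → 1.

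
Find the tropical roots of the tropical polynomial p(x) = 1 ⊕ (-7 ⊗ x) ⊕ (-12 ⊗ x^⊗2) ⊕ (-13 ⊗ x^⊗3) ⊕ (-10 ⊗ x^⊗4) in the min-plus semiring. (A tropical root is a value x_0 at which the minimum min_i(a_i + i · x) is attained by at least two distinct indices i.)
Roots: {-3, 1, 5, 8}

Each tropical root is a break point of the lower envelope of the lines y = a_i + i · x (there are 5 lines, with slopes 0, 1, ..., 4). Only the lines that attain the minimum somewhere contribute to roots; other lines are dominated. Here the surviving (envelope) indices are i = 4, i = 3, i = 2, i = 1, i = 0.
Intersections between consecutive envelope lines give the roots: for adjacent envelope indices i < j the intersection is x = (a_i − a_j) / (j − i). Reading off the sorted break points: {-3, 1, 5, 8}.
Verification: at each break x_0, at least two indices attain the minimum of min_i(a_i + i · x_0).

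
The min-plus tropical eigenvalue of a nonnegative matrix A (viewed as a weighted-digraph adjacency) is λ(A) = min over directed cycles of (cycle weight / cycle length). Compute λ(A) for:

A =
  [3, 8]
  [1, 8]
λ(A) = 3

Enumerate directed cycles and compute their means (weight / length). Sample:
  cycle 0 → 0: weight = 3, length = 1, mean = 3/1 ≈ 3.000
  cycle 1 → 1: weight = 8, length = 1, mean = 8/1 ≈ 8.000
  cycle 0 → 1 → 0: weight = 9, length = 2, mean = 9/2 ≈ 4.500
  cycle 1 → 0 → 1: weight = 9, length = 2, mean = 9/2 ≈ 4.500
Minimum mean = 3.000, attained e.g. along the cycle 0 → 0 with weight 3 and length 1. So λ(A) = 3/1 = 3.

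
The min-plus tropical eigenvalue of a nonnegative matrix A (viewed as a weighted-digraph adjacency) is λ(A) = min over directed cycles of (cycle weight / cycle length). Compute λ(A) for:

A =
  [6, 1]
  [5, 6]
λ(A) = 3

Enumerate directed cycles and compute their means (weight / length). Sample:
  cycle 0 → 0: weight = 6, length = 1, mean = 6/1 ≈ 6.000
  cycle 1 → 1: weight = 6, length = 1, mean = 6/1 ≈ 6.000
  cycle 0 → 1 → 0: weight = 6, length = 2, mean = 6/2 ≈ 3.000
  cycle 1 → 0 → 1: weight = 6, length = 2, mean = 6/2 ≈ 3.000
Minimum mean = 3.000, attained e.g. along the cycle 0 → 1 → 0 with weight 6 and length 2. So λ(A) = 6/2 = 3.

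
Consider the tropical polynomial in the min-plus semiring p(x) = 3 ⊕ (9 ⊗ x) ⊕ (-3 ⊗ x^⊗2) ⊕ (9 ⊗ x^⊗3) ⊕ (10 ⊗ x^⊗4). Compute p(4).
p(4) = 3

A tropical monomial a ⊗ x^⊗i evaluates to a + i · x. Evaluating each term at x = 4:
  Term 0 contributes 3 + 0 · 4 = 3
  Term 1 contributes 9 + 1 · 4 = 13
  Term 2 contributes -3 + 2 · 4 = 5
  Term 3 contributes 9 + 3 · 4 = 21
  Term 4 contributes 10 + 4 · 4 = 26
p(4) = ⊕ of these = min[3, 13, 5, 21, 26] = 3.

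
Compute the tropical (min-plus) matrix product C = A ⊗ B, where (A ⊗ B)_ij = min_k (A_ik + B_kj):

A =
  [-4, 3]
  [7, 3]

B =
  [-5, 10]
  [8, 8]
A ⊗ B =
  [-9, 6]
  [2, 11]

Apply the min-plus product entry-by-entry:
  C[0][0] = min over k of (A[0][0] + B[0][0] = -4 + -5 = -9, A[0][1] + B[1][0] = 3 + 8 = 11) = -9 (attained at k = 0)
  C[0][1] = min over k of (A[0][0] + B[0][1] = -4 + 10 = 6, A[0][1] + B[1][1] = 3 + 8 = 11) = 6 (attained at k = 0)
  C[1][0] = min over k of (A[1][0] + B[0][0] = 7 + -5 = 2, A[1][1] + B[1][0] = 3 + 8 = 11) = 2 (attained at k = 0)
  C[1][1] = min over k of (A[1][0] + B[0][1] = 7 + 10 = 17, A[1][1] + B[1][1] = 3 + 8 = 11) = 11 (attained at k = 1)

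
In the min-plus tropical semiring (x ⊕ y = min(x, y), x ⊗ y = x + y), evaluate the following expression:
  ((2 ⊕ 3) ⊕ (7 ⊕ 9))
((2 ⊕ 3) ⊕ (7 ⊕ 9)) = 2

Expand innermost to outermost. Recall ⊕ takes the minimum of its arguments and ⊗ takes their sum. Working out the expression ((2 ⊕ 3) ⊕ (7 ⊕ 9)) gives 2.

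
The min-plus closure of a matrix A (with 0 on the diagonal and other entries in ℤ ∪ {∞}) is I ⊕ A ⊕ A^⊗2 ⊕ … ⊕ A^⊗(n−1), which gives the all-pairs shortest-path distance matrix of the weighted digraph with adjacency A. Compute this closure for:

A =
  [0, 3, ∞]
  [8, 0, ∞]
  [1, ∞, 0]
Closure =
  [0, 3, ∞]
  [8, 0, ∞]
  [1, 4, 0]

This is the Floyd-Warshall all-pairs shortest-path computation. For each intermediate vertex k = 0, 1, …, 2, update dist[i][j] ← min(dist[i][j], dist[i][k] + dist[k][j]). The final matrix gives, for each (i, j), the minimum total weight of any directed path from i to j (possibly empty when i = j).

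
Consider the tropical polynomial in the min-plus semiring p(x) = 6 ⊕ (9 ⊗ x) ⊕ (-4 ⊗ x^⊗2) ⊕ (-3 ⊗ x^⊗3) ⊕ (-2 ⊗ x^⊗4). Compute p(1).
p(1) = -2

A tropical monomial a ⊗ x^⊗i evaluates to a + i · x. Evaluating each term at x = 1:
  Term 0 contributes 6 + 0 · 1 = 6
  Term 1 contributes 9 + 1 · 1 = 10
  Term 2 contributes -4 + 2 · 1 = -2
  Term 3 contributes -3 + 3 · 1 = 0
  Term 4 contributes -2 + 4 · 1 = 2
p(1) = ⊕ of these = min[6, 10, -2, 0, 2] = -2.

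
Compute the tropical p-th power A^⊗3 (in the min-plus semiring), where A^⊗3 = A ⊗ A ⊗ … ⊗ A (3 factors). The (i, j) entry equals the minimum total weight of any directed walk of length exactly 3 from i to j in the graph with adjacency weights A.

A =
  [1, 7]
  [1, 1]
A^⊗3 =
  [3, 9]
  [3, 3]

Each entry (A^⊗3)_ij equals the minimum over all length-3 walks i = v_0 → v_1 → … → v_3 = j of Σ_t A[v_t][v_{t+1}]. For example, for (i, j) = (0, 1) we minimise over 4 possible intermediate vertex sequences; the minimum is 9, attained along the walk 0 → 0 → 0 → 1.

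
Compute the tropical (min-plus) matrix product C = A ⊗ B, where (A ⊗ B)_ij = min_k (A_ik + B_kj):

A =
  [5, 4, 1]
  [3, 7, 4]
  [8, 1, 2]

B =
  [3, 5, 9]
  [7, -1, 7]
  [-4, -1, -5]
A ⊗ B =
  [-3, 0, -4]
  [0, 3, -1]
  [-2, 0, -3]

Apply the min-plus product entry-by-entry:
  C[0][0] = min over k of (A[0][0] + B[0][0] = 5 + 3 = 8, A[0][1] + B[1][0] = 4 + 7 = 11, A[0][2] + B[2][0] = 1 + -4 = -3) = -3 (attained at k = 2)
  C[0][1] = min over k of (A[0][0] + B[0][1] = 5 + 5 = 10, A[0][1] + B[1][1] = 4 + -1 = 3, A[0][2] + B[2][1] = 1 + -1 = 0) = 0 (attained at k = 2)
  C[0][2] = min over k of (A[0][0] + B[0][2] = 5 + 9 = 14, A[0][1] + B[1][2] = 4 + 7 = 11, A[0][2] + B[2][2] = 1 + -5 = -4) = -4 (attained at k = 2)
  C[1][0] = min over k of (A[1][0] + B[0][0] = 3 + 3 = 6, A[1][1] + B[1][0] = 7 + 7 = 14, A[1][2] + B[2][0] = 4 + -4 = 0) = 0 (attained at k = 2)
  C[1][1] = min over k of (A[1][0] + B[0][1] = 3 + 5 = 8, A[1][1] + B[1][1] = 7 + -1 = 6, A[1][2] + B[2][1] = 4 + -1 = 3) = 3 (attained at k = 2)
  C[1][2] = min over k of (A[1][0] + B[0][2] = 3 + 9 = 12, A[1][1] + B[1][2] = 7 + 7 = 14, A[1][2] + B[2][2] = 4 + -5 = -1) = -1 (attained at k = 2)
  C[2][0] = min over k of (A[2][0] + B[0][0] = 8 + 3 = 11, A[2][1] + B[1][0] = 1 + 7 = 8, A[2][2] + B[2][0] = 2 + -4 = -2) = -2 (attained at k = 2)
  C[2][1] = min over k of (A[2][0] + B[0][1] = 8 + 5 = 13, A[2][1] + B[1][1] = 1 + -1 = 0, A[2][2] + B[2][1] = 2 + -1 = 1) = 0 (attained at k = 1)
  C[2][2] = min over k of (A[2][0] + B[0][2] = 8 + 9 = 17, A[2][1] + B[1][2] = 1 + 7 = 8, A[2][2] + B[2][2] = 2 + -5 = -3) = -3 (attained at k = 2)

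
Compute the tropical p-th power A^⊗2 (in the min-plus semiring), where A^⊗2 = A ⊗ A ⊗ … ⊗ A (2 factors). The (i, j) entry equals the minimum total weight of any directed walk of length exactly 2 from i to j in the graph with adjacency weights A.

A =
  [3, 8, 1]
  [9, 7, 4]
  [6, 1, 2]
A^⊗2 =
  [6, 2, 3]
  [10, 5, 6]
  [8, 3, 4]

Each entry (A^⊗2)_ij equals the minimum over all length-2 walks i = v_0 → v_1 → … → v_2 = j of Σ_t A[v_t][v_{t+1}]. For example, for (i, j) = (0, 2) we minimise over 3 possible intermediate vertex sequences; the minimum is 3, attained along the walk 0 → 2 → 2.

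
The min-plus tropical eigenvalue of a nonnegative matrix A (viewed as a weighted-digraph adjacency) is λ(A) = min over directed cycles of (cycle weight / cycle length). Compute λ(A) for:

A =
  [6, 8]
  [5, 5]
λ(A) = 5

Enumerate directed cycles and compute their means (weight / length). Sample:
  cycle 0 → 0: weight = 6, length = 1, mean = 6/1 ≈ 6.000
  cycle 1 → 1: weight = 5, length = 1, mean = 5/1 ≈ 5.000
  cycle 0 → 1 → 0: weight = 13, length = 2, mean = 13/2 ≈ 6.500
  cycle 1 → 0 → 1: weight = 13, length = 2, mean = 13/2 ≈ 6.500
Minimum mean = 5.000, attained e.g. along the cycle 1 → 1 with weight 5 and length 1. So λ(A) = 5/1 = 5.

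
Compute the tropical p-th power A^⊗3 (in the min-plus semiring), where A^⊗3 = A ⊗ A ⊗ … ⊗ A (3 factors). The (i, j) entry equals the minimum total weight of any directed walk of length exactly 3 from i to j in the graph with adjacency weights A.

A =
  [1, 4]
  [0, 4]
A^⊗3 =
  [3, 6]
  [2, 5]

Each entry (A^⊗3)_ij equals the minimum over all length-3 walks i = v_0 → v_1 → … → v_3 = j of Σ_t A[v_t][v_{t+1}]. For example, for (i, j) = (0, 1) we minimise over 4 possible intermediate vertex sequences; the minimum is 6, attained along the walk 0 → 0 → 0 → 1.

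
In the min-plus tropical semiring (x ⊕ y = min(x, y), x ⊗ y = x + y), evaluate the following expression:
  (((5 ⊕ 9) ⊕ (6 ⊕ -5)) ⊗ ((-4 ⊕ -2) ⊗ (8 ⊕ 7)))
(((5 ⊕ 9) ⊕ (6 ⊕ -5)) ⊗ ((-4 ⊕ -2) ⊗ (8 ⊕ 7))) = -2

Expand innermost to outermost. Recall ⊕ takes the minimum of its arguments and ⊗ takes their sum. Working out the expression (((5 ⊕ 9) ⊕ (6 ⊕ -5)) ⊗ ((-4 ⊕ -2) ⊗ (8 ⊕ 7))) gives -2.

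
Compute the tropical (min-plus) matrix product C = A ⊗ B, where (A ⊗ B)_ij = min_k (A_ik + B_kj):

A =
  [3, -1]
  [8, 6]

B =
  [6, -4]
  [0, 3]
A ⊗ B =
  [-1, -1]
  [6, 4]

Apply the min-plus product entry-by-entry:
  C[0][0] = min over k of (A[0][0] + B[0][0] = 3 + 6 = 9, A[0][1] + B[1][0] = -1 + 0 = -1) = -1 (attained at k = 1)
  C[0][1] = min over k of (A[0][0] + B[0][1] = 3 + -4 = -1, A[0][1] + B[1][1] = -1 + 3 = 2) = -1 (attained at k = 0)
  C[1][0] = min over k of (A[1][0] + B[0][0] = 8 + 6 = 14, A[1][1] + B[1][0] = 6 + 0 = 6) = 6 (attained at k = 1)
  C[1][1] = min over k of (A[1][0] + B[0][1] = 8 + -4 = 4, A[1][1] + B[1][1] = 6 + 3 = 9) = 4 (attained at k = 0)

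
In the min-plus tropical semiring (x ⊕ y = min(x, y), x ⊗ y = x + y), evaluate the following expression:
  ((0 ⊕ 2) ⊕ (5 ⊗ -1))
((0 ⊕ 2) ⊕ (5 ⊗ -1)) = 0

Expand innermost to outermost. Recall ⊕ takes the minimum of its arguments and ⊗ takes their sum. Working out the expression ((0 ⊕ 2) ⊕ (5 ⊗ -1)) gives 0.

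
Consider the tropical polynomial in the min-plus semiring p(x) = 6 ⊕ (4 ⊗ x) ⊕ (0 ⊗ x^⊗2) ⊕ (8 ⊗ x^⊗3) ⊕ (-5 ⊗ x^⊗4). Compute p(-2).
p(-2) = -13

A tropical monomial a ⊗ x^⊗i evaluates to a + i · x. Evaluating each term at x = -2:
  Term 0 contributes 6 + 0 · -2 = 6
  Term 1 contributes 4 + 1 · -2 = 2
  Term 2 contributes 0 + 2 · -2 = -4
  Term 3 contributes 8 + 3 · -2 = 2
  Term 4 contributes -5 + 4 · -2 = -13
p(-2) = ⊕ of these = min[6, 2, -4, 2, -13] = -13.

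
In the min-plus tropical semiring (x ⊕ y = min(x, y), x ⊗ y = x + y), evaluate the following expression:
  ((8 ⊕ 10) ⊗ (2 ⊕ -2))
((8 ⊕ 10) ⊗ (2 ⊕ -2)) = 6

Expand innermost to outermost. Recall ⊕ takes the minimum of its arguments and ⊗ takes their sum. Working out the expression ((8 ⊕ 10) ⊗ (2 ⊕ -2)) gives 6.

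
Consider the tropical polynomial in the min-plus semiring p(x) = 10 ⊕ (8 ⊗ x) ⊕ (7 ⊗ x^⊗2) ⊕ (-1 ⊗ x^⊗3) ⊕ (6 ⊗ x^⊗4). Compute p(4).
p(4) = 10

A tropical monomial a ⊗ x^⊗i evaluates to a + i · x. Evaluating each term at x = 4:
  Term 0 contributes 10 + 0 · 4 = 10
  Term 1 contributes 8 + 1 · 4 = 12
  Term 2 contributes 7 + 2 · 4 = 15
  Term 3 contributes -1 + 3 · 4 = 11
  Term 4 contributes 6 + 4 · 4 = 22
p(4) = ⊕ of these = min[10, 12, 15, 11, 22] = 10.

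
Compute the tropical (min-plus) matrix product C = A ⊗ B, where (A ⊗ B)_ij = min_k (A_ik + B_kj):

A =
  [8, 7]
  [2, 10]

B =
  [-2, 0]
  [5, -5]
A ⊗ B =
  [6, 2]
  [0, 2]

Apply the min-plus product entry-by-entry:
  C[0][0] = min over k of (A[0][0] + B[0][0] = 8 + -2 = 6, A[0][1] + B[1][0] = 7 + 5 = 12) = 6 (attained at k = 0)
  C[0][1] = min over k of (A[0][0] + B[0][1] = 8 + 0 = 8, A[0][1] + B[1][1] = 7 + -5 = 2) = 2 (attained at k = 1)
  C[1][0] = min over k of (A[1][0] + B[0][0] = 2 + -2 = 0, A[1][1] + B[1][0] = 10 + 5 = 15) = 0 (attained at k = 0)
  C[1][1] = min over k of (A[1][0] + B[0][1] = 2 + 0 = 2, A[1][1] + B[1][1] = 10 + -5 = 5) = 2 (attained at k = 0)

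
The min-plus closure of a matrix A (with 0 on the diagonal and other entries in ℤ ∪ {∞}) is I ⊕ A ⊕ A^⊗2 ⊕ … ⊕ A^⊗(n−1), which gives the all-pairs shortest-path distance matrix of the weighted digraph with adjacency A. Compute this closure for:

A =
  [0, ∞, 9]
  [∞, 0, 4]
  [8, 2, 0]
Closure =
  [0, 11, 9]
  [12, 0, 4]
  [8, 2, 0]

This is the Floyd-Warshall all-pairs shortest-path computation. For each intermediate vertex k = 0, 1, …, 2, update dist[i][j] ← min(dist[i][j], dist[i][k] + dist[k][j]). The final matrix gives, for each (i, j), the minimum total weight of any directed path from i to j (possibly empty when i = j).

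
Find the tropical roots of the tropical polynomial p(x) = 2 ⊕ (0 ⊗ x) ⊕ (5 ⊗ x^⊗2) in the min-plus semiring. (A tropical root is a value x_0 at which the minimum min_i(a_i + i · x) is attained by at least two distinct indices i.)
Roots: {-5, 2}

Each tropical root is a break point of the lower envelope of the lines y = a_i + i · x (there are 3 lines, with slopes 0, 1, ..., 2). Only the lines that attain the minimum somewhere contribute to roots; other lines are dominated. Here the surviving (envelope) indices are i = 2, i = 1, i = 0.
Intersections between consecutive envelope lines give the roots: for adjacent envelope indices i < j the intersection is x = (a_i − a_j) / (j − i). Reading off the sorted break points: {-5, 2}.
Verification: at each break x_0, at least two indices attain the minimum of min_i(a_i + i · x_0).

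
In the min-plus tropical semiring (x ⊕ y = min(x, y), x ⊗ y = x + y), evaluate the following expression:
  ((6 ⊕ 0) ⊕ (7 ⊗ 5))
((6 ⊕ 0) ⊕ (7 ⊗ 5)) = 0

Expand innermost to outermost. Recall ⊕ takes the minimum of its arguments and ⊗ takes their sum. Working out the expression ((6 ⊕ 0) ⊕ (7 ⊗ 5)) gives 0.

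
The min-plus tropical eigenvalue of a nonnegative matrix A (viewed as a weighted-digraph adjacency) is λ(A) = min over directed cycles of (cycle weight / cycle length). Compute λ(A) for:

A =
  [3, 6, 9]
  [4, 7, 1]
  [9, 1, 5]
λ(A) = 1

Enumerate directed cycles and compute their means (weight / length). Sample:
  cycle 0 → 0: weight = 3, length = 1, mean = 3/1 ≈ 3.000
  cycle 1 → 1: weight = 7, length = 1, mean = 7/1 ≈ 7.000
  cycle 2 → 2: weight = 5, length = 1, mean = 5/1 ≈ 5.000
  cycle 0 → 1 → 0: weight = 10, length = 2, mean = 10/2 ≈ 5.000
  cycle 0 → 2 → 0: weight = 18, length = 2, mean = 18/2 ≈ 9.000
  cycle 1 → 0 → 1: weight = 10, length = 2, mean = 10/2 ≈ 5.000
Minimum mean = 1.000, attained e.g. along the cycle 1 → 2 → 1 with weight 2 and length 2. So λ(A) = 2/2 = 1.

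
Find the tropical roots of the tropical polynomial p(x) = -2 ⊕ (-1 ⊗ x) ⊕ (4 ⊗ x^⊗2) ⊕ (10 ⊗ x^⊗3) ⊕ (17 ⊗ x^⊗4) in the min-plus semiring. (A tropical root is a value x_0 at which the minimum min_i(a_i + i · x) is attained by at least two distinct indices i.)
Roots: {-7, -6, -5, -1}

Each tropical root is a break point of the lower envelope of the lines y = a_i + i · x (there are 5 lines, with slopes 0, 1, ..., 4). Only the lines that attain the minimum somewhere contribute to roots; other lines are dominated. Here the surviving (envelope) indices are i = 4, i = 3, i = 2, i = 1, i = 0.
Intersections between consecutive envelope lines give the roots: for adjacent envelope indices i < j the intersection is x = (a_i − a_j) / (j − i). Reading off the sorted break points: {-7, -6, -5, -1}.
Verification: at each break x_0, at least two indices attain the minimum of min_i(a_i + i · x_0).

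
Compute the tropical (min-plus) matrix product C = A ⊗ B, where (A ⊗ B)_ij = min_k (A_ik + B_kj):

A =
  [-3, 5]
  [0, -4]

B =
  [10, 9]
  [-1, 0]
A ⊗ B =
  [4, 5]
  [-5, -4]

Apply the min-plus product entry-by-entry:
  C[0][0] = min over k of (A[0][0] + B[0][0] = -3 + 10 = 7, A[0][1] + B[1][0] = 5 + -1 = 4) = 4 (attained at k = 1)
  C[0][1] = min over k of (A[0][0] + B[0][1] = -3 + 9 = 6, A[0][1] + B[1][1] = 5 + 0 = 5) = 5 (attained at k = 1)
  C[1][0] = min over k of (A[1][0] + B[0][0] = 0 + 10 = 10, A[1][1] + B[1][0] = -4 + -1 = -5) = -5 (attained at k = 1)
  C[1][1] = min over k of (A[1][0] + B[0][1] = 0 + 9 = 9, A[1][1] + B[1][1] = -4 + 0 = -4) = -4 (attained at k = 1)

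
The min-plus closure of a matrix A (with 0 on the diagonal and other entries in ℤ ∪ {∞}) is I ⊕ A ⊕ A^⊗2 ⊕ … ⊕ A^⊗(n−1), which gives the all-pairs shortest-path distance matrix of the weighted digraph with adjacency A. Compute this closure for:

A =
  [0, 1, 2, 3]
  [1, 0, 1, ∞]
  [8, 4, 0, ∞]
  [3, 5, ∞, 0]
Closure =
  [0, 1, 2, 3]
  [1, 0, 1, 4]
  [5, 4, 0, 8]
  [3, 4, 5, 0]

This is the Floyd-Warshall all-pairs shortest-path computation. For each intermediate vertex k = 0, 1, …, 3, update dist[i][j] ← min(dist[i][j], dist[i][k] + dist[k][j]). The final matrix gives, for each (i, j), the minimum total weight of any directed path from i to j (possibly empty when i = j).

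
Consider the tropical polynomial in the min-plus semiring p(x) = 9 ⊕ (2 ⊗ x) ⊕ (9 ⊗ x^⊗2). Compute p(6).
p(6) = 8

A tropical monomial a ⊗ x^⊗i evaluates to a + i · x. Evaluating each term at x = 6:
  Term 0 contributes 9 + 0 · 6 = 9
  Term 1 contributes 2 + 1 · 6 = 8
  Term 2 contributes 9 + 2 · 6 = 21
p(6) = ⊕ of these = min[9, 8, 21] = 8.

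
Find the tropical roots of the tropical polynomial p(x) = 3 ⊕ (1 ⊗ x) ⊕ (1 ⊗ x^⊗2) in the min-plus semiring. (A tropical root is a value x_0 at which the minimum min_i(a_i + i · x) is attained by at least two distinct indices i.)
Roots: {0, 2}

Each tropical root is a break point of the lower envelope of the lines y = a_i + i · x (there are 3 lines, with slopes 0, 1, ..., 2). Only the lines that attain the minimum somewhere contribute to roots; other lines are dominated. Here the surviving (envelope) indices are i = 2, i = 1, i = 0.
Intersections between consecutive envelope lines give the roots: for adjacent envelope indices i < j the intersection is x = (a_i − a_j) / (j − i). Reading off the sorted break points: {0, 2}.
Verification: at each break x_0, at least two indices attain the minimum of min_i(a_i + i · x_0).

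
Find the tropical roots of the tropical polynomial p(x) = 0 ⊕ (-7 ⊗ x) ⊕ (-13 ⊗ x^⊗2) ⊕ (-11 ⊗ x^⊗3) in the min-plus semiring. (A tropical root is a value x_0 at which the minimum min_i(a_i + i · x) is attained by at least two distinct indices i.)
Roots: {-2, 6, 7}

Each tropical root is a break point of the lower envelope of the lines y = a_i + i · x (there are 4 lines, with slopes 0, 1, ..., 3). Only the lines that attain the minimum somewhere contribute to roots; other lines are dominated. Here the surviving (envelope) indices are i = 3, i = 2, i = 1, i = 0.
Intersections between consecutive envelope lines give the roots: for adjacent envelope indices i < j the intersection is x = (a_i − a_j) / (j − i). Reading off the sorted break points: {-2, 6, 7}.
Verification: at each break x_0, at least two indices attain the minimum of min_i(a_i + i · x_0).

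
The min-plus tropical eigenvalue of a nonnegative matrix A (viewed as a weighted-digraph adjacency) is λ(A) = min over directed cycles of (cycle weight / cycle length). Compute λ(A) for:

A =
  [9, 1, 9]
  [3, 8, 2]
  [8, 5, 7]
λ(A) = 2

Enumerate directed cycles and compute their means (weight / length). Sample:
  cycle 0 → 0: weight = 9, length = 1, mean = 9/1 ≈ 9.000
  cycle 1 → 1: weight = 8, length = 1, mean = 8/1 ≈ 8.000
  cycle 2 → 2: weight = 7, length = 1, mean = 7/1 ≈ 7.000
  cycle 0 → 1 → 0: weight = 4, length = 2, mean = 4/2 ≈ 2.000
  cycle 0 → 2 → 0: weight = 17, length = 2, mean = 17/2 ≈ 8.500
  cycle 1 → 0 → 1: weight = 4, length = 2, mean = 4/2 ≈ 2.000
Minimum mean = 2.000, attained e.g. along the cycle 0 → 1 → 0 with weight 4 and length 2. So λ(A) = 4/2 = 2.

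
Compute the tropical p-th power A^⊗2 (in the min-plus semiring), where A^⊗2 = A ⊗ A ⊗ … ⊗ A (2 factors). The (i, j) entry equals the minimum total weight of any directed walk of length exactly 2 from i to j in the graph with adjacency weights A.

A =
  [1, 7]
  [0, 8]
A^⊗2 =
  [2, 8]
  [1, 7]

Each entry (A^⊗2)_ij equals the minimum over all length-2 walks i = v_0 → v_1 → … → v_2 = j of Σ_t A[v_t][v_{t+1}]. For example, for (i, j) = (0, 1) we minimise over 2 possible intermediate vertex sequences; the minimum is 8, attained along the walk 0 → 0 → 1.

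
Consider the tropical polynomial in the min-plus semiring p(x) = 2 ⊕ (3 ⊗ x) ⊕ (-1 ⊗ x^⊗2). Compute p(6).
p(6) = 2

A tropical monomial a ⊗ x^⊗i evaluates to a + i · x. Evaluating each term at x = 6:
  Term 0 contributes 2 + 0 · 6 = 2
  Term 1 contributes 3 + 1 · 6 = 9
  Term 2 contributes -1 + 2 · 6 = 11
p(6) = ⊕ of these = min[2, 9, 11] = 2.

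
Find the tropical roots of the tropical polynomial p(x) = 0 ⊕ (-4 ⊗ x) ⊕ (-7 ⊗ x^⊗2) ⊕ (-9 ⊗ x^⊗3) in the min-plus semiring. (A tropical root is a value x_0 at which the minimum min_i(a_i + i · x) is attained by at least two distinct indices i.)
Roots: {2, 3, 4}

Each tropical root is a break point of the lower envelope of the lines y = a_i + i · x (there are 4 lines, with slopes 0, 1, ..., 3). Only the lines that attain the minimum somewhere contribute to roots; other lines are dominated. Here the surviving (envelope) indices are i = 3, i = 2, i = 1, i = 0.
Intersections between consecutive envelope lines give the roots: for adjacent envelope indices i < j the intersection is x = (a_i − a_j) / (j − i). Reading off the sorted break points: {2, 3, 4}.
Verification: at each break x_0, at least two indices attain the minimum of min_i(a_i + i · x_0).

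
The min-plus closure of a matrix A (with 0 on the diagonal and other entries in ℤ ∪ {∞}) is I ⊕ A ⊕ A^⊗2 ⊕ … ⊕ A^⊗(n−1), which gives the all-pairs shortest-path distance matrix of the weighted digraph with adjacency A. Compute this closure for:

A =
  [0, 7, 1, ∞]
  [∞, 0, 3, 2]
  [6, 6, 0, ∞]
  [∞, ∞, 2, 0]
Closure =
  [0, 7, 1, 9]
  [9, 0, 3, 2]
  [6, 6, 0, 8]
  [8, 8, 2, 0]

This is the Floyd-Warshall all-pairs shortest-path computation. For each intermediate vertex k = 0, 1, …, 3, update dist[i][j] ← min(dist[i][j], dist[i][k] + dist[k][j]). The final matrix gives, for each (i, j), the minimum total weight of any directed path from i to j (possibly empty when i = j).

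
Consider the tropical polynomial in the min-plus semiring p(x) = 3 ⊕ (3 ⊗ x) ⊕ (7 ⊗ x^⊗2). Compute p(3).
p(3) = 3

A tropical monomial a ⊗ x^⊗i evaluates to a + i · x. Evaluating each term at x = 3:
  Term 0 contributes 3 + 0 · 3 = 3
  Term 1 contributes 3 + 1 · 3 = 6
  Term 2 contributes 7 + 2 · 3 = 13
p(3) = ⊕ of these = min[3, 6, 13] = 3.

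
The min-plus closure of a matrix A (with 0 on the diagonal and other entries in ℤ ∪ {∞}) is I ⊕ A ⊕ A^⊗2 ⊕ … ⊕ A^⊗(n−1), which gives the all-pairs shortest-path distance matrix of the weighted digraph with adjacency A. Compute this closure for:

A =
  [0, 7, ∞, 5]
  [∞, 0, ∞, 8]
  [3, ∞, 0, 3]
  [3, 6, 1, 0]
Closure =
  [0, 7, 6, 5]
  [11, 0, 9, 8]
  [3, 9, 0, 3]
  [3, 6, 1, 0]

This is the Floyd-Warshall all-pairs shortest-path computation. For each intermediate vertex k = 0, 1, …, 3, update dist[i][j] ← min(dist[i][j], dist[i][k] + dist[k][j]). The final matrix gives, for each (i, j), the minimum total weight of any directed path from i to j (possibly empty when i = j).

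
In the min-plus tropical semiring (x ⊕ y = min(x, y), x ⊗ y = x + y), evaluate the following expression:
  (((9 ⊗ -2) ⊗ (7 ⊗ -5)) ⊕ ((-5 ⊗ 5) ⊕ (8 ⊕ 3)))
(((9 ⊗ -2) ⊗ (7 ⊗ -5)) ⊕ ((-5 ⊗ 5) ⊕ (8 ⊕ 3))) = 0

Expand innermost to outermost. Recall ⊕ takes the minimum of its arguments and ⊗ takes their sum. Working out the expression (((9 ⊗ -2) ⊗ (7 ⊗ -5)) ⊕ ((-5 ⊗ 5) ⊕ (8 ⊕ 3))) gives 0.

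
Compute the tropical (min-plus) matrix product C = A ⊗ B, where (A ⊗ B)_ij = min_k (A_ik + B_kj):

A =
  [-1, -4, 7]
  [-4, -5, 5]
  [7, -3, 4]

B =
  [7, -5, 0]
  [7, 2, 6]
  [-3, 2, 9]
A ⊗ B =
  [3, -6, -1]
  [2, -9, -4]
  [1, -1, 3]

Apply the min-plus product entry-by-entry:
  C[0][0] = min over k of (A[0][0] + B[0][0] = -1 + 7 = 6, A[0][1] + B[1][0] = -4 + 7 = 3, A[0][2] + B[2][0] = 7 + -3 = 4) = 3 (attained at k = 1)
  C[0][1] = min over k of (A[0][0] + B[0][1] = -1 + -5 = -6, A[0][1] + B[1][1] = -4 + 2 = -2, A[0][2] + B[2][1] = 7 + 2 = 9) = -6 (attained at k = 0)
  C[0][2] = min over k of (A[0][0] + B[0][2] = -1 + 0 = -1, A[0][1] + B[1][2] = -4 + 6 = 2, A[0][2] + B[2][2] = 7 + 9 = 16) = -1 (attained at k = 0)
  C[1][0] = min over k of (A[1][0] + B[0][0] = -4 + 7 = 3, A[1][1] + B[1][0] = -5 + 7 = 2, A[1][2] + B[2][0] = 5 + -3 = 2) = 2 (attained at k = 1)
  C[1][1] = min over k of (A[1][0] + B[0][1] = -4 + -5 = -9, A[1][1] + B[1][1] = -5 + 2 = -3, A[1][2] + B[2][1] = 5 + 2 = 7) = -9 (attained at k = 0)
  C[1][2] = min over k of (A[1][0] + B[0][2] = -4 + 0 = -4, A[1][1] + B[1][2] = -5 + 6 = 1, A[1][2] + B[2][2] = 5 + 9 = 14) = -4 (attained at k = 0)
  C[2][0] = min over k of (A[2][0] + B[0][0] = 7 + 7 = 14, A[2][1] + B[1][0] = -3 + 7 = 4, A[2][2] + B[2][0] = 4 + -3 = 1) = 1 (attained at k = 2)
  C[2][1] = min over k of (A[2][0] + B[0][1] = 7 + -5 = 2, A[2][1] + B[1][1] = -3 + 2 = -1, A[2][2] + B[2][1] = 4 + 2 = 6) = -1 (attained at k = 1)
  C[2][2] = min over k of (A[2][0] + B[0][2] = 7 + 0 = 7, A[2][1] + B[1][2] = -3 + 6 = 3, A[2][2] + B[2][2] = 4 + 9 = 13) = 3 (attained at k = 1)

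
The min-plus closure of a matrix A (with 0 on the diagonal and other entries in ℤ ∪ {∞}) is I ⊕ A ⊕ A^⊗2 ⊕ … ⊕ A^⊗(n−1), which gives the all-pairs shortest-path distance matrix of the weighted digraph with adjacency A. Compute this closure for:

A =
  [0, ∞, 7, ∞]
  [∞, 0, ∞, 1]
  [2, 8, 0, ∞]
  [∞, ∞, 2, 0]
Closure =
  [0, 15, 7, 16]
  [5, 0, 3, 1]
  [2, 8, 0, 9]
  [4, 10, 2, 0]

This is the Floyd-Warshall all-pairs shortest-path computation. For each intermediate vertex k = 0, 1, …, 3, update dist[i][j] ← min(dist[i][j], dist[i][k] + dist[k][j]). The final matrix gives, for each (i, j), the minimum total weight of any directed path from i to j (possibly empty when i = j).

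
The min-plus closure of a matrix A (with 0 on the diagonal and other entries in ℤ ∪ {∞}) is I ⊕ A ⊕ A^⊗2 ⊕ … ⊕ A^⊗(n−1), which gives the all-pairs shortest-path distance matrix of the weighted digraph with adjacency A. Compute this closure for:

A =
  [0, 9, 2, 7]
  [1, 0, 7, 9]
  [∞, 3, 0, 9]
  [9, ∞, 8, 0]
Closure =
  [0, 5, 2, 7]
  [1, 0, 3, 8]
  [4, 3, 0, 9]
  [9, 11, 8, 0]

This is the Floyd-Warshall all-pairs shortest-path computation. For each intermediate vertex k = 0, 1, …, 3, update dist[i][j] ← min(dist[i][j], dist[i][k] + dist[k][j]). The final matrix gives, for each (i, j), the minimum total weight of any directed path from i to j (possibly empty when i = j).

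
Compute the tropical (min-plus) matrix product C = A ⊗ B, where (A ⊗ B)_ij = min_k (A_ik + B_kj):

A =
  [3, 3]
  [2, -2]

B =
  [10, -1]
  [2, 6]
A ⊗ B =
  [5, 2]
  [0, 1]

Apply the min-plus product entry-by-entry:
  C[0][0] = min over k of (A[0][0] + B[0][0] = 3 + 10 = 13, A[0][1] + B[1][0] = 3 + 2 = 5) = 5 (attained at k = 1)
  C[0][1] = min over k of (A[0][0] + B[0][1] = 3 + -1 = 2, A[0][1] + B[1][1] = 3 + 6 = 9) = 2 (attained at k = 0)
  C[1][0] = min over k of (A[1][0] + B[0][0] = 2 + 10 = 12, A[1][1] + B[1][0] = -2 + 2 = 0) = 0 (attained at k = 1)
  C[1][1] = min over k of (A[1][0] + B[0][1] = 2 + -1 = 1, A[1][1] + B[1][1] = -2 + 6 = 4) = 1 (attained at k = 0)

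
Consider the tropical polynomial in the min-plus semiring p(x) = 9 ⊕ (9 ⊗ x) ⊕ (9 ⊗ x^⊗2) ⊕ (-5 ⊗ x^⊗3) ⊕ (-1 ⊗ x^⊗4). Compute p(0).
p(0) = -5

A tropical monomial a ⊗ x^⊗i evaluates to a + i · x. Evaluating each term at x = 0:
  Term 0 contributes 9 + 0 · 0 = 9
  Term 1 contributes 9 + 1 · 0 = 9
  Term 2 contributes 9 + 2 · 0 = 9
  Term 3 contributes -5 + 3 · 0 = -5
  Term 4 contributes -1 + 4 · 0 = -1
p(0) = ⊕ of these = min[9, 9, 9, -5, -1] = -5.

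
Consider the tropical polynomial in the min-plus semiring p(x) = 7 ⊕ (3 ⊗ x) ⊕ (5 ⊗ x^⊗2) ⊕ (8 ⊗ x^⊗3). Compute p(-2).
p(-2) = 1

A tropical monomial a ⊗ x^⊗i evaluates to a + i · x. Evaluating each term at x = -2:
  Term 0 contributes 7 + 0 · -2 = 7
  Term 1 contributes 3 + 1 · -2 = 1
  Term 2 contributes 5 + 2 · -2 = 1
  Term 3 contributes 8 + 3 · -2 = 2
p(-2) = ⊕ of these = min[7, 1, 1, 2] = 1.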